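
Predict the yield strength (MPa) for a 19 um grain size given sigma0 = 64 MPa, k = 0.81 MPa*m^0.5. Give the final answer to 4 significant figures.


sigma_y = sigma0 + k / sqrt(d)
d = 19 um = 1.9e-05 m
sigma_y = 64 + 0.81 / sqrt(1.9e-05)
sigma_y = 249.8 MPa


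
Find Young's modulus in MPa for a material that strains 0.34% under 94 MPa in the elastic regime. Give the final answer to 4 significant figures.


E = sigma / epsilon
epsilon = 0.34% = 3.4e-03
E = 94 / 3.4e-03
E = 27650 MPa


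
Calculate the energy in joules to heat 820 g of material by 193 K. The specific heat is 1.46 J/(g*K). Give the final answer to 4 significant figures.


Q = m * cp * dT
Q = 820 * 1.46 * 193
Q = 231100 J


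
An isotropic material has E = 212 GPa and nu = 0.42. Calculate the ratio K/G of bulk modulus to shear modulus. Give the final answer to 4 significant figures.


G = E / (2*(1+nu))
G = 212 / (2*(1+0.42)) = 74.6479 GPa
K = E / (3*(1-2*nu))
K = 212 / (3*(1-2*0.42)) = 441.667 GPa
K/G = 441.667 / 74.6479 = 5.917


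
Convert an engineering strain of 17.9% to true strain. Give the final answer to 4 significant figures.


epsilon_true = ln(1 + epsilon_eng)
epsilon_true = ln(1 + 0.179)
epsilon_true = 0.1647


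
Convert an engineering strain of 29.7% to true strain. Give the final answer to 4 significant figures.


epsilon_true = ln(1 + epsilon_eng)
epsilon_true = ln(1 + 0.297)
epsilon_true = 0.2601


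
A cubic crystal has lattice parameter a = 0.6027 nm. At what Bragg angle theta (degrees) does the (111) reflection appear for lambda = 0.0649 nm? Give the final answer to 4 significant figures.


d = a / sqrt(h^2+k^2+l^2)
d = 0.6027 / sqrt(3) = 0.347969 nm
lambda = 2*d*sin(theta)  =>  sin(theta) = lambda / (2*d)
sin(theta) = 0.0649 / (2 * 0.347969) = 0.0932554
theta = 5.351 deg


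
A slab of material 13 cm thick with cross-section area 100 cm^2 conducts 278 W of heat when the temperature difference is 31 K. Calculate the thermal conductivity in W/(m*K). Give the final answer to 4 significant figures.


k = Q*L / (A*dT)
L = 0.13 m, A = 0.01 m^2
k = 278 * 0.13 / (0.01 * 31)
k = 116.6 W/(m*K)


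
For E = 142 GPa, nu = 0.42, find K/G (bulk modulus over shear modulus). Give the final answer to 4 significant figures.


G = E / (2*(1+nu))
G = 142 / (2*(1+0.42)) = 50 GPa
K = E / (3*(1-2*nu))
K = 142 / (3*(1-2*0.42)) = 295.833 GPa
K/G = 295.833 / 50 = 5.917


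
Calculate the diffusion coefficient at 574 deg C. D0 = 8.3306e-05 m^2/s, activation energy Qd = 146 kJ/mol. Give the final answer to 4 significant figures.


D = D0 * exp(-Qd / (R*T))
T = 847.15 K
D = 8.3306e-05 * exp(-146e3 / (8.314 * 847.15))
D = 8.281e-14 m^2/s


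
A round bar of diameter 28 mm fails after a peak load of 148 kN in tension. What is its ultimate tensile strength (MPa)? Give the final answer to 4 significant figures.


A0 = pi*(d/2)^2 = pi*(28/2)^2 = 615.752 mm^2
UTS = F_max / A0 = 148*1000 / 615.752
UTS = 240.4 MPa


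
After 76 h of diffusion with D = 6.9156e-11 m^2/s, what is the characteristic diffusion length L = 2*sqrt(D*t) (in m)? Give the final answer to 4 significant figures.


t = 76 hr = 273600 s
Diffusion length = 2*sqrt(D*t)
= 2*sqrt(6.9156e-11 * 273600)
= 8.7e-03 m


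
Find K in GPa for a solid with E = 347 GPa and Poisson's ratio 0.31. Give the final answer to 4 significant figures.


K = E / (3*(1-2*nu))
K = 347 / (3*(1-2*0.31))
K = 304.4 GPa


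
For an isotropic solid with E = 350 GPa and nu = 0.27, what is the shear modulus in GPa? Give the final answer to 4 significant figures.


G = E / (2*(1+nu))
G = 350 / (2*(1+0.27))
G = 137.8 GPa


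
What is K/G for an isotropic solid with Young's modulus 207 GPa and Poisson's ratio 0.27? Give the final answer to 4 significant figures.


G = E / (2*(1+nu))
G = 207 / (2*(1+0.27)) = 81.4961 GPa
K = E / (3*(1-2*nu))
K = 207 / (3*(1-2*0.27)) = 150 GPa
K/G = 150 / 81.4961 = 1.841


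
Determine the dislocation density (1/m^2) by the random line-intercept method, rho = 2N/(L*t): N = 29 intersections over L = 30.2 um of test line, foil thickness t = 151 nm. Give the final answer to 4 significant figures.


rho = 2N / (L * t)
L = 30.2 um = 3.02e-05 m, t = 151 nm = 1.51e-07 m
rho = 2 * 29 / (3.02e-05 * 1.51e-07)
rho = 1.272e+13 1/m^2


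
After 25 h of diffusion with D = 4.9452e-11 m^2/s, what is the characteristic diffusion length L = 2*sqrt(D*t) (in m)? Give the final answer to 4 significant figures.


t = 25 hr = 90000 s
Diffusion length = 2*sqrt(D*t)
= 2*sqrt(4.9452e-11 * 90000)
= 4.219e-03 m


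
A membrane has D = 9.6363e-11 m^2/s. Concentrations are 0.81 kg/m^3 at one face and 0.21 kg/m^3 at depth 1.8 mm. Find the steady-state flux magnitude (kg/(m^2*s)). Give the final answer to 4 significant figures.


J = -D * (dC/dx) = D * (C1 - C2) / dx
J = 9.6363e-11 * (0.81 - 0.21) / 1.8e-03
J = 3.212e-08 kg/(m^2*s)


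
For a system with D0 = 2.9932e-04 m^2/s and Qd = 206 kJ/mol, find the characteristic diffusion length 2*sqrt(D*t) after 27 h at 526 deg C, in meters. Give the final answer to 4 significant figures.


Step 1: D = D0 * exp(-Qd/(R*T))
T = 799.15 K
D = 2.9932e-04 * exp(-206e3 / (8.314 * 799.15)) = 1.02547e-17 m^2/s
Step 2: L = 2*sqrt(D*t)
t = 27 h = 97200 s
L = 2*sqrt(1.02547e-17 * 97200) = 1.997e-06 m


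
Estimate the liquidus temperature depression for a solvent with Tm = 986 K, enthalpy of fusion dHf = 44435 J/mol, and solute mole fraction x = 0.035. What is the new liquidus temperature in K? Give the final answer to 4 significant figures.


dT = R*Tm^2*x / dHf
dT = 8.314 * 986^2 * 0.035 / 44435
dT = 6.36659 K
T_new = 986 - 6.36659 = 979.6 K


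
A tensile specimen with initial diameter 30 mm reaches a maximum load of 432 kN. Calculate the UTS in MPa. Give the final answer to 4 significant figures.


A0 = pi*(d/2)^2 = pi*(30/2)^2 = 706.858 mm^2
UTS = F_max / A0 = 432*1000 / 706.858
UTS = 611.2 MPa


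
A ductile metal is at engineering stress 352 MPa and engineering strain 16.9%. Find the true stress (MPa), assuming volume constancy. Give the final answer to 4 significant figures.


sigma_true = sigma_eng * (1 + epsilon_eng)
sigma_true = 352 * (1 + 0.169)
sigma_true = 411.5 MPa


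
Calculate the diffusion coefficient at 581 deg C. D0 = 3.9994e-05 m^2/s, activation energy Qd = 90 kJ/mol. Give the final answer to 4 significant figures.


D = D0 * exp(-Qd / (R*T))
T = 854.15 K
D = 3.9994e-05 * exp(-90e3 / (8.314 * 854.15))
D = 1.253e-10 m^2/s


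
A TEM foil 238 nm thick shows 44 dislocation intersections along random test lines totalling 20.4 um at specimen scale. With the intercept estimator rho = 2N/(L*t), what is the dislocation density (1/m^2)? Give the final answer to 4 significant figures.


rho = 2N / (L * t)
L = 20.4 um = 2.04e-05 m, t = 238 nm = 2.38e-07 m
rho = 2 * 44 / (2.04e-05 * 2.38e-07)
rho = 1.812e+13 1/m^2


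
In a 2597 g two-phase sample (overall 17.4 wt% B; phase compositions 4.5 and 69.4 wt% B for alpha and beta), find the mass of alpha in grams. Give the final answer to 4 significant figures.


f_alpha = (C_beta - C0) / (C_beta - C_alpha)
f_alpha = (69.4 - 17.4) / (69.4 - 4.5) = 0.801233
m_alpha = f_alpha * m_total = 0.801233 * 2597 = 2081 g


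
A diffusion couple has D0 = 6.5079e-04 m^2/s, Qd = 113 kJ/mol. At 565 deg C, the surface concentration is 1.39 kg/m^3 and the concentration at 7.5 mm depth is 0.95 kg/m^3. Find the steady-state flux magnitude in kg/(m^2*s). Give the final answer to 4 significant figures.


Step 1: D = D0 * exp(-Qd/(R*T))
T = 565 + 273.15 = 838.15 K
D = 6.5079e-04 * exp(-113e3 / (8.314 * 838.15)) = 5.9003e-11 m^2/s
Step 2: J = D * (C1 - C2) / dx
J = 5.9003e-11 * (1.39 - 0.95) / 7.5e-03
J = 3.462e-09 kg/(m^2*s)


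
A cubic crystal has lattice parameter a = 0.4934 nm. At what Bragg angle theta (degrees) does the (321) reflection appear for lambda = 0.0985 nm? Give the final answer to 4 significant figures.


d = a / sqrt(h^2+k^2+l^2)
d = 0.4934 / sqrt(14) = 0.131867 nm
lambda = 2*d*sin(theta)  =>  sin(theta) = lambda / (2*d)
sin(theta) = 0.0985 / (2 * 0.131867) = 0.373483
theta = 21.93 deg


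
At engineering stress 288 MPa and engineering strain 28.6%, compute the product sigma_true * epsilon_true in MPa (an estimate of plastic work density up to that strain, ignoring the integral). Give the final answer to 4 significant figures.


sigma_true = sigma_eng * (1 + epsilon_eng)
sigma_true = 288 * (1 + 0.286) = 370.368 MPa
epsilon_true = ln(1 + epsilon_eng)
epsilon_true = ln(1 + 0.286) = 0.251537
sigma_true * epsilon_true = 370.368 * 0.251537 = 93.16 MPa


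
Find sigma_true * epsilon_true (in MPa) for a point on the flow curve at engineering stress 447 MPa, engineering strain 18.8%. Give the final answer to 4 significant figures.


sigma_true = sigma_eng * (1 + epsilon_eng)
sigma_true = 447 * (1 + 0.188) = 531.036 MPa
epsilon_true = ln(1 + epsilon_eng)
epsilon_true = ln(1 + 0.188) = 0.172271
sigma_true * epsilon_true = 531.036 * 0.172271 = 91.48 MPa


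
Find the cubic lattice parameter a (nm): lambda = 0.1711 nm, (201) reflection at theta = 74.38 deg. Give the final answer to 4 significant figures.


d = lambda / (2*sin(theta))
d = 0.1711 / (2*sin(74.38 deg))
d = 0.0888306 nm
a = d * sqrt(h^2+k^2+l^2) = 0.0888306 * sqrt(5)
a = 0.1986 nm


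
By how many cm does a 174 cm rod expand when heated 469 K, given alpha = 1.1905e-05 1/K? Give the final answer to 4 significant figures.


dL = L0 * alpha * dT
dL = 174 * 1.1905e-05 * 469
dL = 0.9715 cm


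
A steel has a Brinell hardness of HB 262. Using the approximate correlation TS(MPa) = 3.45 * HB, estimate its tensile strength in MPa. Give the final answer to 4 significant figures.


TS (MPa) = 3.45 * HB
TS = 3.45 * 262
TS = 903.9 MPa


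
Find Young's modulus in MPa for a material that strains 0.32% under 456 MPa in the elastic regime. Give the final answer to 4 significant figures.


E = sigma / epsilon
epsilon = 0.32% = 3.2e-03
E = 456 / 3.2e-03
E = 142500 MPa


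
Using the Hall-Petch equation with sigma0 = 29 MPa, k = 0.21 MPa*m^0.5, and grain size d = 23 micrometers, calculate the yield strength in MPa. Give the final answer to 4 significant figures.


sigma_y = sigma0 + k / sqrt(d)
d = 23 um = 2.3e-05 m
sigma_y = 29 + 0.21 / sqrt(2.3e-05)
sigma_y = 72.79 MPa


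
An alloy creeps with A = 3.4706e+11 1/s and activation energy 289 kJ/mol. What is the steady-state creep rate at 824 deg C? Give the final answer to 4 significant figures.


rate = A * exp(-Q / (R*T))
T = 824 + 273.15 = 1097.15 K
rate = 3.4706e+11 * exp(-289e3 / (8.314 * 1097.15))
rate = 6.037e-03 1/s


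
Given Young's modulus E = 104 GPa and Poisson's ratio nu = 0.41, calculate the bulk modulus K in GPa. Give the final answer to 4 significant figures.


K = E / (3*(1-2*nu))
K = 104 / (3*(1-2*0.41))
K = 192.6 GPa


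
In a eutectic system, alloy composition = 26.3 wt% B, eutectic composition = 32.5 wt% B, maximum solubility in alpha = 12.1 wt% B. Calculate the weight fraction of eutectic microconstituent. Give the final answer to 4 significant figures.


f_primary = (C_e - C0) / (C_e - C_alpha_max)
f_primary = (32.5 - 26.3) / (32.5 - 12.1)
f_primary = 0.303922
f_eutectic = 1 - 0.303922 = 0.6961


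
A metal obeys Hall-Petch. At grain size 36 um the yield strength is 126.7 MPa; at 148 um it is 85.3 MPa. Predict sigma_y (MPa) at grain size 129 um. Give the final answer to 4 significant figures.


sigma_y = sigma0 + k / sqrt(d)
1/sqrt(d1) = 1/sqrt(3.6e-05) = 166.667;  1/sqrt(d2) = 82.1995
k = (sigma1 - sigma2) / (1/sqrt(d1) - 1/sqrt(d2)) = (126.7 - 85.3) / (166.667 - 82.1995) = 0.490131 MPa*m^0.5
sigma0 = sigma1 - k/sqrt(d1) = 126.7 - 0.490131*166.667 = 45.0115 MPa
sigma_y(d3) = 45.0115 + 0.490131 / sqrt(1.29e-04) = 88.17 MPa


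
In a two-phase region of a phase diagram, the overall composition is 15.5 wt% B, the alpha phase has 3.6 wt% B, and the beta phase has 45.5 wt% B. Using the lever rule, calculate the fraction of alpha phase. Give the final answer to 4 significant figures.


f_alpha = (C_beta - C0) / (C_beta - C_alpha)
f_alpha = (45.5 - 15.5) / (45.5 - 3.6)
f_alpha = 0.716


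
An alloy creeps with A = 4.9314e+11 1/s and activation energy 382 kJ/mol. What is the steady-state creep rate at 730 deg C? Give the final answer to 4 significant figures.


rate = A * exp(-Q / (R*T))
T = 730 + 273.15 = 1003.15 K
rate = 4.9314e+11 * exp(-382e3 / (8.314 * 1003.15))
rate = 6.328e-09 1/s


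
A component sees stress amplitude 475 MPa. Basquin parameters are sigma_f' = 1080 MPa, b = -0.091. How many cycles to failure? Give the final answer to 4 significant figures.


sigma_a = sigma_f' * (2*Nf)^b
2*Nf = (sigma_a / sigma_f')^(1/b)
2*Nf = (475 / 1080)^(1/-0.091)
2*Nf = 8319.77
Nf = 4160 cycles


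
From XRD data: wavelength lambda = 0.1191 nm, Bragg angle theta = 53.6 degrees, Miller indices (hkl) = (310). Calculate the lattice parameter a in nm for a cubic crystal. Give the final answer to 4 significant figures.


d = lambda / (2*sin(theta))
d = 0.1191 / (2*sin(53.6 deg))
d = 0.0739849 nm
a = d * sqrt(h^2+k^2+l^2) = 0.0739849 * sqrt(10)
a = 0.234 nm


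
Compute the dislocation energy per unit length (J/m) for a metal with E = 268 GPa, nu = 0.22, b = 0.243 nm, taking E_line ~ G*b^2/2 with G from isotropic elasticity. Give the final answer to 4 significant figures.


Step 1: G = E / (2*(1+nu))
G = 268 / (2*(1+0.22)) = 109.836 GPa = 1.09836e+11 Pa
Step 2: E_line = G*b^2/2
b = 0.243 nm = 2.43e-10 m
E_line = 0.5 * 1.09836e+11 * (2.43e-10)^2 = 3.243e-09 J/m


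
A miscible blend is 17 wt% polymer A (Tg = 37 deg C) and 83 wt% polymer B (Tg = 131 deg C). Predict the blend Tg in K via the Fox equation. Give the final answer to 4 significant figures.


1/Tg = w1/Tg1 + w2/Tg2 (in Kelvin)
Tg1 = 310.15 K, Tg2 = 404.15 K
1/Tg = 0.17/310.15 + 0.83/404.15
Tg = 384.3 K


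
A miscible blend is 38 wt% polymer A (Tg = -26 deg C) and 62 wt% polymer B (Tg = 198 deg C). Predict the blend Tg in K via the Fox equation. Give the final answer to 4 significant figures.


1/Tg = w1/Tg1 + w2/Tg2 (in Kelvin)
Tg1 = 247.15 K, Tg2 = 471.15 K
1/Tg = 0.38/247.15 + 0.62/471.15
Tg = 350.5 K


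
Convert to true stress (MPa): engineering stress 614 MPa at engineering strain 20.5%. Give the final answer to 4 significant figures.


sigma_true = sigma_eng * (1 + epsilon_eng)
sigma_true = 614 * (1 + 0.205)
sigma_true = 739.9 MPa


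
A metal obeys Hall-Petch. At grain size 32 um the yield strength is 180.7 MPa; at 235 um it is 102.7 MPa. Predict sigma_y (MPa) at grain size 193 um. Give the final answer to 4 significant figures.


sigma_y = sigma0 + k / sqrt(d)
1/sqrt(d1) = 1/sqrt(3.2e-05) = 176.777;  1/sqrt(d2) = 65.2328
k = (sigma1 - sigma2) / (1/sqrt(d1) - 1/sqrt(d2)) = (180.7 - 102.7) / (176.777 - 65.2328) = 0.699276 MPa*m^0.5
sigma0 = sigma1 - k/sqrt(d1) = 180.7 - 0.699276*176.777 = 57.0842 MPa
sigma_y(d3) = 57.0842 + 0.699276 / sqrt(1.93e-04) = 107.4 MPa


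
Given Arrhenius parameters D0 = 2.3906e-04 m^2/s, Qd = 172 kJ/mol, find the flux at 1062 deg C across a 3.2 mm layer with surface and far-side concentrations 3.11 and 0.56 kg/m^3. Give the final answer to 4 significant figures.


Step 1: D = D0 * exp(-Qd/(R*T))
T = 1062 + 273.15 = 1335.15 K
D = 2.3906e-04 * exp(-172e3 / (8.314 * 1335.15)) = 4.45824e-11 m^2/s
Step 2: J = D * (C1 - C2) / dx
J = 4.45824e-11 * (3.11 - 0.56) / 3.2e-03
J = 3.553e-08 kg/(m^2*s)


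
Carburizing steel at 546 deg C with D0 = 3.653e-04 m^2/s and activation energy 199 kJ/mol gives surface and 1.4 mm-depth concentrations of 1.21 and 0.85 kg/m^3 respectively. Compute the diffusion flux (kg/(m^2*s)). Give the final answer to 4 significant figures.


Step 1: D = D0 * exp(-Qd/(R*T))
T = 546 + 273.15 = 819.15 K
D = 3.653e-04 * exp(-199e3 / (8.314 * 819.15)) = 7.45731e-17 m^2/s
Step 2: J = D * (C1 - C2) / dx
J = 7.45731e-17 * (1.21 - 0.85) / 1.4e-03
J = 1.918e-14 kg/(m^2*s)


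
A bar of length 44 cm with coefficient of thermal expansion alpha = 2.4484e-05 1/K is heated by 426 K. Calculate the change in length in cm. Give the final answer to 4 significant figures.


dL = L0 * alpha * dT
dL = 44 * 2.4484e-05 * 426
dL = 0.4589 cm


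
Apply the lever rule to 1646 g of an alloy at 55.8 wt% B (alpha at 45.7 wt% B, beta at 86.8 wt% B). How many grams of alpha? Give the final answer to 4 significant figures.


f_alpha = (C_beta - C0) / (C_beta - C_alpha)
f_alpha = (86.8 - 55.8) / (86.8 - 45.7) = 0.754258
m_alpha = f_alpha * m_total = 0.754258 * 1646 = 1242 g


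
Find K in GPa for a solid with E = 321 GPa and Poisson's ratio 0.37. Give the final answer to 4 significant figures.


K = E / (3*(1-2*nu))
K = 321 / (3*(1-2*0.37))
K = 411.5 GPa


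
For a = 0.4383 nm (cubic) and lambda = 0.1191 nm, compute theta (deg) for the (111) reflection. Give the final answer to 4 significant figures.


d = a / sqrt(h^2+k^2+l^2)
d = 0.4383 / sqrt(3) = 0.253053 nm
lambda = 2*d*sin(theta)  =>  sin(theta) = lambda / (2*d)
sin(theta) = 0.1191 / (2 * 0.253053) = 0.235327
theta = 13.61 deg


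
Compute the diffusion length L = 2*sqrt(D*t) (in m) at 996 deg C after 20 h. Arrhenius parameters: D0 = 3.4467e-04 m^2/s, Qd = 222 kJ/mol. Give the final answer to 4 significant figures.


Step 1: D = D0 * exp(-Qd/(R*T))
T = 1269.15 K
D = 3.4467e-04 * exp(-222e3 / (8.314 * 1269.15)) = 2.51292e-13 m^2/s
Step 2: L = 2*sqrt(D*t)
t = 20 h = 72000 s
L = 2*sqrt(2.51292e-13 * 72000) = 2.69e-04 m


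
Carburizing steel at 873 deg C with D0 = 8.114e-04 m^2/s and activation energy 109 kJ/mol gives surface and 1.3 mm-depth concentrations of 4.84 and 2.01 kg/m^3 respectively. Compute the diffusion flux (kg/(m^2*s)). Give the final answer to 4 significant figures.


Step 1: D = D0 * exp(-Qd/(R*T))
T = 873 + 273.15 = 1146.15 K
D = 8.114e-04 * exp(-109e3 / (8.314 * 1146.15)) = 8.73956e-09 m^2/s
Step 2: J = D * (C1 - C2) / dx
J = 8.73956e-09 * (4.84 - 2.01) / 1.3e-03
J = 1.903e-05 kg/(m^2*s)


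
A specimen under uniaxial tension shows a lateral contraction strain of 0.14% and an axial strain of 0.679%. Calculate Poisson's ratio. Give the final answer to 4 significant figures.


nu = -epsilon_lat / epsilon_axial
Lateral strain is contraction (negative), so using magnitudes:
nu = 0.14 / 0.679
nu = 0.2062


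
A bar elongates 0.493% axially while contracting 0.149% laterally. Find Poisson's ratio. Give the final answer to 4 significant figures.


nu = -epsilon_lat / epsilon_axial
Lateral strain is contraction (negative), so using magnitudes:
nu = 0.149 / 0.493
nu = 0.3022


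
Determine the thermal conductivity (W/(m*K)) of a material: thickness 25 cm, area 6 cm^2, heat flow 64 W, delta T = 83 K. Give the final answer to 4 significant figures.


k = Q*L / (A*dT)
L = 0.25 m, A = 6e-04 m^2
k = 64 * 0.25 / (6e-04 * 83)
k = 321.3 W/(m*K)


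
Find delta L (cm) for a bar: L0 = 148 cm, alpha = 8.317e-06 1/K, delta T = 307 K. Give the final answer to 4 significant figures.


dL = L0 * alpha * dT
dL = 148 * 8.317e-06 * 307
dL = 0.3779 cm


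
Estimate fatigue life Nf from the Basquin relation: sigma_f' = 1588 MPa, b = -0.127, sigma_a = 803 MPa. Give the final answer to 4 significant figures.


sigma_a = sigma_f' * (2*Nf)^b
2*Nf = (sigma_a / sigma_f')^(1/b)
2*Nf = (803 / 1588)^(1/-0.127)
2*Nf = 214.67
Nf = 107.3 cycles


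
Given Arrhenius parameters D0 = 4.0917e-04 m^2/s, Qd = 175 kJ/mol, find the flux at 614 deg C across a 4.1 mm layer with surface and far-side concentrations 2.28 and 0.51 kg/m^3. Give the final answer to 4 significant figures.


Step 1: D = D0 * exp(-Qd/(R*T))
T = 614 + 273.15 = 887.15 K
D = 4.0917e-04 * exp(-175e3 / (8.314 * 887.15)) = 2.03086e-14 m^2/s
Step 2: J = D * (C1 - C2) / dx
J = 2.03086e-14 * (2.28 - 0.51) / 4.1e-03
J = 8.767e-12 kg/(m^2*s)


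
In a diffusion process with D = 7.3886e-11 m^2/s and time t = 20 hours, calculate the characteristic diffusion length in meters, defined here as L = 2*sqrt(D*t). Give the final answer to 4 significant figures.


t = 20 hr = 72000 s
Diffusion length = 2*sqrt(D*t)
= 2*sqrt(7.3886e-11 * 72000)
= 4.613e-03 m


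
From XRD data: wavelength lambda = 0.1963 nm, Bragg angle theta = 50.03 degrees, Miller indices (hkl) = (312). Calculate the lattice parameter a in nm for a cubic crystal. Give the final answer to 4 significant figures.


d = lambda / (2*sin(theta))
d = 0.1963 / (2*sin(50.03 deg))
d = 0.128069 nm
a = d * sqrt(h^2+k^2+l^2) = 0.128069 * sqrt(14)
a = 0.4792 nm


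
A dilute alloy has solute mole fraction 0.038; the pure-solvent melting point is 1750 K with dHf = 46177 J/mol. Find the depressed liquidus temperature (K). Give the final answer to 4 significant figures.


dT = R*Tm^2*x / dHf
dT = 8.314 * 1750^2 * 0.038 / 46177
dT = 20.9529 K
T_new = 1750 - 20.9529 = 1729 K


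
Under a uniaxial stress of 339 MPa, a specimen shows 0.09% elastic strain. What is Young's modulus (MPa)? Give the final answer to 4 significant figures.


E = sigma / epsilon
epsilon = 0.09% = 9e-04
E = 339 / 9e-04
E = 376700 MPa


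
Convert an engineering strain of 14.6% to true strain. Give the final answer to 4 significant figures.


epsilon_true = ln(1 + epsilon_eng)
epsilon_true = ln(1 + 0.146)
epsilon_true = 0.1363


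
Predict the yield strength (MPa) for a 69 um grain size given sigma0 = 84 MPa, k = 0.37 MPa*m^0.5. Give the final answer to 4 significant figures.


sigma_y = sigma0 + k / sqrt(d)
d = 69 um = 6.9e-05 m
sigma_y = 84 + 0.37 / sqrt(6.9e-05)
sigma_y = 128.5 MPa


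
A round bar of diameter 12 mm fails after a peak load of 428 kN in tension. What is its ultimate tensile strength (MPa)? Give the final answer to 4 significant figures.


A0 = pi*(d/2)^2 = pi*(12/2)^2 = 113.097 mm^2
UTS = F_max / A0 = 428*1000 / 113.097
UTS = 3784 MPa


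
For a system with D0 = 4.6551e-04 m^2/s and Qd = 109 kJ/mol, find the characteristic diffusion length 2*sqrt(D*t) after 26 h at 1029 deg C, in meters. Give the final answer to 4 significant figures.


Step 1: D = D0 * exp(-Qd/(R*T))
T = 1302.15 K
D = 4.6551e-04 * exp(-109e3 / (8.314 * 1302.15)) = 1.97392e-08 m^2/s
Step 2: L = 2*sqrt(D*t)
t = 26 h = 93600 s
L = 2*sqrt(1.97392e-08 * 93600) = 0.08597 m


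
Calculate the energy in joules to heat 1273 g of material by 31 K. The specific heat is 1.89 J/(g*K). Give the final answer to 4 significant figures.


Q = m * cp * dT
Q = 1273 * 1.89 * 31
Q = 74590 J


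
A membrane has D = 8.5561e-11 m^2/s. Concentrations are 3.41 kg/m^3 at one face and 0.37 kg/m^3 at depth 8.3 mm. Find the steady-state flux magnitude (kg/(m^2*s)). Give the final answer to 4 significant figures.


J = -D * (dC/dx) = D * (C1 - C2) / dx
J = 8.5561e-11 * (3.41 - 0.37) / 8.3e-03
J = 3.134e-08 kg/(m^2*s)


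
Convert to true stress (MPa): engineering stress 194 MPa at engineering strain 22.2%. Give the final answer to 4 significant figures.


sigma_true = sigma_eng * (1 + epsilon_eng)
sigma_true = 194 * (1 + 0.222)
sigma_true = 237.1 MPa


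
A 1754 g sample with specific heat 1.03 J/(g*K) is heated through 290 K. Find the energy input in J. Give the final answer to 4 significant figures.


Q = m * cp * dT
Q = 1754 * 1.03 * 290
Q = 523900 J


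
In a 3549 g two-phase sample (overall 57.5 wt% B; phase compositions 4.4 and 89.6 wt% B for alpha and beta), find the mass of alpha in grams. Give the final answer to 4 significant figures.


f_alpha = (C_beta - C0) / (C_beta - C_alpha)
f_alpha = (89.6 - 57.5) / (89.6 - 4.4) = 0.376761
m_alpha = f_alpha * m_total = 0.376761 * 3549 = 1337 g


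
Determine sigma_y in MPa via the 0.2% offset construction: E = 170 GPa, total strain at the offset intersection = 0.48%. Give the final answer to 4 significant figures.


Offset strain = 0.002
Elastic strain at yield = total_strain - offset = 4.8e-03 - 0.002 = 2.8e-03
sigma_y = E * elastic_strain = 170000 * 2.8e-03
sigma_y = 476 MPa


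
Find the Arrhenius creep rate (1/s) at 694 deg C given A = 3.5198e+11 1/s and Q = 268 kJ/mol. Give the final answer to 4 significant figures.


rate = A * exp(-Q / (R*T))
T = 694 + 273.15 = 967.15 K
rate = 3.5198e+11 * exp(-268e3 / (8.314 * 967.15))
rate = 1.179e-03 1/s


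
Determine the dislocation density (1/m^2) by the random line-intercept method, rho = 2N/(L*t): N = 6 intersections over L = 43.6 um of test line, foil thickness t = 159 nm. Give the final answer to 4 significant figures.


rho = 2N / (L * t)
L = 43.6 um = 4.36e-05 m, t = 159 nm = 1.59e-07 m
rho = 2 * 6 / (4.36e-05 * 1.59e-07)
rho = 1.731e+12 1/m^2


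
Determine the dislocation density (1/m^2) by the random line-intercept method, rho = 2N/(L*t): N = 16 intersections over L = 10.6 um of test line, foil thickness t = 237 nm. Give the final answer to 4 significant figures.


rho = 2N / (L * t)
L = 10.6 um = 1.06e-05 m, t = 237 nm = 2.37e-07 m
rho = 2 * 16 / (1.06e-05 * 2.37e-07)
rho = 1.274e+13 1/m^2


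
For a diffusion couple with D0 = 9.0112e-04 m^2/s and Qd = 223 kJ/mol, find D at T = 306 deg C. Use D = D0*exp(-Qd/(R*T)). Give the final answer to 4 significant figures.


D = D0 * exp(-Qd / (R*T))
T = 579.15 K
D = 9.0112e-04 * exp(-223e3 / (8.314 * 579.15))
D = 6.938e-24 m^2/s


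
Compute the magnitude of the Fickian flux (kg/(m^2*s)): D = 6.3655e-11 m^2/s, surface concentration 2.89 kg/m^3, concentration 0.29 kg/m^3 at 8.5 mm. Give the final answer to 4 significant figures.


J = -D * (dC/dx) = D * (C1 - C2) / dx
J = 6.3655e-11 * (2.89 - 0.29) / 8.5e-03
J = 1.947e-08 kg/(m^2*s)


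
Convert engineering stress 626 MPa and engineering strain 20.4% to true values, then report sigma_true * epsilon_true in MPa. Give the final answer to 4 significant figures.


sigma_true = sigma_eng * (1 + epsilon_eng)
sigma_true = 626 * (1 + 0.204) = 753.704 MPa
epsilon_true = ln(1 + epsilon_eng)
epsilon_true = ln(1 + 0.204) = 0.185649
sigma_true * epsilon_true = 753.704 * 0.185649 = 139.9 MPa


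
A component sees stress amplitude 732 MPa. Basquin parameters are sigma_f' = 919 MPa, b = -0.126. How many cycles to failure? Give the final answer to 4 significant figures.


sigma_a = sigma_f' * (2*Nf)^b
2*Nf = (sigma_a / sigma_f')^(1/b)
2*Nf = (732 / 919)^(1/-0.126)
2*Nf = 6.08362
Nf = 3.042 cycles


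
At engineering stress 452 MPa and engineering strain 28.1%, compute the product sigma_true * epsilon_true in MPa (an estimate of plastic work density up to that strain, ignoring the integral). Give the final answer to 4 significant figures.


sigma_true = sigma_eng * (1 + epsilon_eng)
sigma_true = 452 * (1 + 0.281) = 579.012 MPa
epsilon_true = ln(1 + epsilon_eng)
epsilon_true = ln(1 + 0.281) = 0.247641
sigma_true * epsilon_true = 579.012 * 0.247641 = 143.4 MPa


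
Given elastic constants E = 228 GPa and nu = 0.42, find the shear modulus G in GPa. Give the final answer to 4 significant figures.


G = E / (2*(1+nu))
G = 228 / (2*(1+0.42))
G = 80.28 GPa


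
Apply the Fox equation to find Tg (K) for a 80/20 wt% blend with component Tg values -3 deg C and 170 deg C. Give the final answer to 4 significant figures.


1/Tg = w1/Tg1 + w2/Tg2 (in Kelvin)
Tg1 = 270.15 K, Tg2 = 443.15 K
1/Tg = 0.8/270.15 + 0.2/443.15
Tg = 293 K


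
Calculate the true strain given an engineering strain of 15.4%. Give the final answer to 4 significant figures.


epsilon_true = ln(1 + epsilon_eng)
epsilon_true = ln(1 + 0.154)
epsilon_true = 0.1432


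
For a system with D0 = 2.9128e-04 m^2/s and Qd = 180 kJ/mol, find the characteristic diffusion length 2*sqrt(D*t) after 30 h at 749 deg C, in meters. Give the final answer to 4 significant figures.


Step 1: D = D0 * exp(-Qd/(R*T))
T = 1022.15 K
D = 2.9128e-04 * exp(-180e3 / (8.314 * 1022.15)) = 1.84285e-13 m^2/s
Step 2: L = 2*sqrt(D*t)
t = 30 h = 108000 s
L = 2*sqrt(1.84285e-13 * 108000) = 2.822e-04 m


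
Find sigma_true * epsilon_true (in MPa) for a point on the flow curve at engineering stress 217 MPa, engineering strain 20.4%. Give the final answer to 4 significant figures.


sigma_true = sigma_eng * (1 + epsilon_eng)
sigma_true = 217 * (1 + 0.204) = 261.268 MPa
epsilon_true = ln(1 + epsilon_eng)
epsilon_true = ln(1 + 0.204) = 0.185649
sigma_true * epsilon_true = 261.268 * 0.185649 = 48.5 MPa


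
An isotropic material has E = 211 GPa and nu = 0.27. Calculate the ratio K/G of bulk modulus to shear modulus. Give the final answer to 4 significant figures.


G = E / (2*(1+nu))
G = 211 / (2*(1+0.27)) = 83.0709 GPa
K = E / (3*(1-2*nu))
K = 211 / (3*(1-2*0.27)) = 152.899 GPa
K/G = 152.899 / 83.0709 = 1.841


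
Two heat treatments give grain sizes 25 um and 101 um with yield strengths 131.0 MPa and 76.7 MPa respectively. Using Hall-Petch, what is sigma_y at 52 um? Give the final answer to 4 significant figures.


sigma_y = sigma0 + k / sqrt(d)
1/sqrt(d1) = 1/sqrt(2.5e-05) = 200;  1/sqrt(d2) = 99.5037
k = (sigma1 - sigma2) / (1/sqrt(d1) - 1/sqrt(d2)) = (131.0 - 76.7) / (200 - 99.5037) = 0.540319 MPa*m^0.5
sigma0 = sigma1 - k/sqrt(d1) = 131.0 - 0.540319*200 = 22.9363 MPa
sigma_y(d3) = 22.9363 + 0.540319 / sqrt(5.2e-05) = 97.86 MPa


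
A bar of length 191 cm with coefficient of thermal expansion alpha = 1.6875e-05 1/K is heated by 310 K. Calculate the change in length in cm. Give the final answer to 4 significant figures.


dL = L0 * alpha * dT
dL = 191 * 1.6875e-05 * 310
dL = 0.9992 cm


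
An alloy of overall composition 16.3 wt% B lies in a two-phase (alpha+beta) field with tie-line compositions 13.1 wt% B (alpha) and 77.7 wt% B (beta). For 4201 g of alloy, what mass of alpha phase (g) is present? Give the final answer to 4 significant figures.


f_alpha = (C_beta - C0) / (C_beta - C_alpha)
f_alpha = (77.7 - 16.3) / (77.7 - 13.1) = 0.950464
m_alpha = f_alpha * m_total = 0.950464 * 4201 = 3993 g


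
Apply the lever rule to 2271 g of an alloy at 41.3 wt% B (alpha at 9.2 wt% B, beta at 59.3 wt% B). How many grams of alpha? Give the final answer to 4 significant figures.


f_alpha = (C_beta - C0) / (C_beta - C_alpha)
f_alpha = (59.3 - 41.3) / (59.3 - 9.2) = 0.359281
m_alpha = f_alpha * m_total = 0.359281 * 2271 = 815.9 g


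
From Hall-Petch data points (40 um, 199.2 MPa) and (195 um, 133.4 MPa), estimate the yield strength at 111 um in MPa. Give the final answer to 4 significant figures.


sigma_y = sigma0 + k / sqrt(d)
1/sqrt(d1) = 1/sqrt(4e-05) = 158.114;  1/sqrt(d2) = 71.6115
k = (sigma1 - sigma2) / (1/sqrt(d1) - 1/sqrt(d2)) = (199.2 - 133.4) / (158.114 - 71.6115) = 0.760673 MPa*m^0.5
sigma0 = sigma1 - k/sqrt(d1) = 199.2 - 0.760673*158.114 = 78.9271 MPa
sigma_y(d3) = 78.9271 + 0.760673 / sqrt(1.11e-04) = 151.1 MPa


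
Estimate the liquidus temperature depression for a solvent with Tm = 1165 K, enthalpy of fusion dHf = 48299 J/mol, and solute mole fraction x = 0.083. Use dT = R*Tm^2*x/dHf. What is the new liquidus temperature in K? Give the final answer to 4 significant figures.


dT = R*Tm^2*x / dHf
dT = 8.314 * 1165^2 * 0.083 / 48299
dT = 19.3911 K
T_new = 1165 - 19.3911 = 1146 K


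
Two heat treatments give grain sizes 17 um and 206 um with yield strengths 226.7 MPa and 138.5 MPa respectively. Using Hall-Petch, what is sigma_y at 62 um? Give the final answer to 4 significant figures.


sigma_y = sigma0 + k / sqrt(d)
1/sqrt(d1) = 1/sqrt(1.7e-05) = 242.536;  1/sqrt(d2) = 69.6733
k = (sigma1 - sigma2) / (1/sqrt(d1) - 1/sqrt(d2)) = (226.7 - 138.5) / (242.536 - 69.6733) = 0.510233 MPa*m^0.5
sigma0 = sigma1 - k/sqrt(d1) = 226.7 - 0.510233*242.536 = 102.95 MPa
sigma_y(d3) = 102.95 + 0.510233 / sqrt(6.2e-05) = 167.8 MPa


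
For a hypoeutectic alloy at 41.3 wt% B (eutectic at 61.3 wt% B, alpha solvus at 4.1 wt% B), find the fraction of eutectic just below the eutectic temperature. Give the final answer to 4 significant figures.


f_primary = (C_e - C0) / (C_e - C_alpha_max)
f_primary = (61.3 - 41.3) / (61.3 - 4.1)
f_primary = 0.34965
f_eutectic = 1 - 0.34965 = 0.6503


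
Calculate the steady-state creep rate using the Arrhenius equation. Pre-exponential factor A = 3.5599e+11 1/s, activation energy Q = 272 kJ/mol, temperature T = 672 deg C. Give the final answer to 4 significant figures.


rate = A * exp(-Q / (R*T))
T = 672 + 273.15 = 945.15 K
rate = 3.5599e+11 * exp(-272e3 / (8.314 * 945.15))
rate = 3.3e-04 1/s


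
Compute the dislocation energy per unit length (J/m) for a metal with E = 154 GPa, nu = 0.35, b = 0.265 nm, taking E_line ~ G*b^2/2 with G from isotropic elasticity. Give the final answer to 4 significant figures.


Step 1: G = E / (2*(1+nu))
G = 154 / (2*(1+0.35)) = 57.037 GPa = 5.7037e+10 Pa
Step 2: E_line = G*b^2/2
b = 0.265 nm = 2.65e-10 m
E_line = 0.5 * 5.7037e+10 * (2.65e-10)^2 = 2.003e-09 J/m


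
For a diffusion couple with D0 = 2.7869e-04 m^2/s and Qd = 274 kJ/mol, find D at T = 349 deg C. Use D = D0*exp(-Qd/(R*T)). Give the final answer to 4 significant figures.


D = D0 * exp(-Qd / (R*T))
T = 622.15 K
D = 2.7869e-04 * exp(-274e3 / (8.314 * 622.15))
D = 2.752e-27 m^2/s


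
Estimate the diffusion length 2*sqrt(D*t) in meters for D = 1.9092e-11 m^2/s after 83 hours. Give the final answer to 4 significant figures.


t = 83 hr = 298800 s
Diffusion length = 2*sqrt(D*t)
= 2*sqrt(1.9092e-11 * 298800)
= 4.777e-03 m


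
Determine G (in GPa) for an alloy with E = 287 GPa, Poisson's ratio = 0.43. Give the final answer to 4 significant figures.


G = E / (2*(1+nu))
G = 287 / (2*(1+0.43))
G = 100.3 GPa


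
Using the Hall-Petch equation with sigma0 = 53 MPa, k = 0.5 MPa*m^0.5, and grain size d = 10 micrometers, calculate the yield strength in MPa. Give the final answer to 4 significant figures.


sigma_y = sigma0 + k / sqrt(d)
d = 10 um = 1e-05 m
sigma_y = 53 + 0.5 / sqrt(1e-05)
sigma_y = 211.1 MPa


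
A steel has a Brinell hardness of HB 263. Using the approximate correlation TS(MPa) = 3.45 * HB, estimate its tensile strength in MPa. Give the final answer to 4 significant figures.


TS (MPa) = 3.45 * HB
TS = 3.45 * 263
TS = 907.4 MPa


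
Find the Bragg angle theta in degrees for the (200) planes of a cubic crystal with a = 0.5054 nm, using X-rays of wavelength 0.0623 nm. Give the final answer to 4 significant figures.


d = a / sqrt(h^2+k^2+l^2)
d = 0.5054 / sqrt(4) = 0.2527 nm
lambda = 2*d*sin(theta)  =>  sin(theta) = lambda / (2*d)
sin(theta) = 0.0623 / (2 * 0.2527) = 0.123269
theta = 7.081 deg


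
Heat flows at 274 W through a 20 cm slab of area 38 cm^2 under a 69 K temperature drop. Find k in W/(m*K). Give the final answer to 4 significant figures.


k = Q*L / (A*dT)
L = 0.2 m, A = 3.8e-03 m^2
k = 274 * 0.2 / (3.8e-03 * 69)
k = 209 W/(m*K)


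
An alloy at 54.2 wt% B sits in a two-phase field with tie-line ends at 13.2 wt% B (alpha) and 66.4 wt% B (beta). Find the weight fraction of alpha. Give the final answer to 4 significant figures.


f_alpha = (C_beta - C0) / (C_beta - C_alpha)
f_alpha = (66.4 - 54.2) / (66.4 - 13.2)
f_alpha = 0.2293


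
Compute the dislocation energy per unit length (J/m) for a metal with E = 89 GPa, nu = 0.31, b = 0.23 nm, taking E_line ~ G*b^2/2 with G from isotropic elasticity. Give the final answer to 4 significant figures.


Step 1: G = E / (2*(1+nu))
G = 89 / (2*(1+0.31)) = 33.9695 GPa = 3.39695e+10 Pa
Step 2: E_line = G*b^2/2
b = 0.23 nm = 2.3e-10 m
E_line = 0.5 * 3.39695e+10 * (2.3e-10)^2 = 8.985e-10 J/m


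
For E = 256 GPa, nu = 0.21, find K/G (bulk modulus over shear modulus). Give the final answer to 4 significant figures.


G = E / (2*(1+nu))
G = 256 / (2*(1+0.21)) = 105.785 GPa
K = E / (3*(1-2*nu))
K = 256 / (3*(1-2*0.21)) = 147.126 GPa
K/G = 147.126 / 105.785 = 1.391


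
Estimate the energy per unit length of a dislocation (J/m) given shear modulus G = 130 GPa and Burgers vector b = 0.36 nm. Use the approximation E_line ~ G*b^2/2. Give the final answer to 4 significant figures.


E = G*b^2/2
b = 0.36 nm = 3.6e-10 m
G = 130 GPa = 1.3e+11 Pa
E = 0.5 * 1.3e+11 * (3.6e-10)^2
E = 8.424e-09 J/m


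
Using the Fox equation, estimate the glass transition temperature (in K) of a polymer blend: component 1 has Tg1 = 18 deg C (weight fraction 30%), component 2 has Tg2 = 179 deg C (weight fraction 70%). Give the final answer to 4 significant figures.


1/Tg = w1/Tg1 + w2/Tg2 (in Kelvin)
Tg1 = 291.15 K, Tg2 = 452.15 K
1/Tg = 0.3/291.15 + 0.7/452.15
Tg = 387.8 K


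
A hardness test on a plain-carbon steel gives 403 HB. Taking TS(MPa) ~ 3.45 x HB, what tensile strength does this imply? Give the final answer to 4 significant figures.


TS (MPa) = 3.45 * HB
TS = 3.45 * 403
TS = 1390 MPa


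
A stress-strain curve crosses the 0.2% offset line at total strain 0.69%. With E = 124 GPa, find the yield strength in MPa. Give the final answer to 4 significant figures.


Offset strain = 0.002
Elastic strain at yield = total_strain - offset = 6.9e-03 - 0.002 = 4.9e-03
sigma_y = E * elastic_strain = 124000 * 4.9e-03
sigma_y = 607.6 MPa


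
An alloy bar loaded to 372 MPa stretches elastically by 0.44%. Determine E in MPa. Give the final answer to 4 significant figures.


E = sigma / epsilon
epsilon = 0.44% = 4.4e-03
E = 372 / 4.4e-03
E = 84550 MPa


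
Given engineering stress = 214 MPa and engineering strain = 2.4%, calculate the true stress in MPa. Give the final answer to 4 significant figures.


sigma_true = sigma_eng * (1 + epsilon_eng)
sigma_true = 214 * (1 + 0.024)
sigma_true = 219.1 MPa


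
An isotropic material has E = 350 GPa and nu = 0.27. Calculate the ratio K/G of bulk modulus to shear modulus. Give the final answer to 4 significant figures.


G = E / (2*(1+nu))
G = 350 / (2*(1+0.27)) = 137.795 GPa
K = E / (3*(1-2*nu))
K = 350 / (3*(1-2*0.27)) = 253.623 GPa
K/G = 253.623 / 137.795 = 1.841


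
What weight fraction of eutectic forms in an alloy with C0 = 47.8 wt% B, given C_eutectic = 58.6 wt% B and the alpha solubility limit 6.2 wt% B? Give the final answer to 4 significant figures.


f_primary = (C_e - C0) / (C_e - C_alpha_max)
f_primary = (58.6 - 47.8) / (58.6 - 6.2)
f_primary = 0.206107
f_eutectic = 1 - 0.206107 = 0.7939


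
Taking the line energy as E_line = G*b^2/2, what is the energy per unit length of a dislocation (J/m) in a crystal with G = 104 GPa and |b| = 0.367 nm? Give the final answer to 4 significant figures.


E = G*b^2/2
b = 0.367 nm = 3.67e-10 m
G = 104 GPa = 1.04e+11 Pa
E = 0.5 * 1.04e+11 * (3.67e-10)^2
E = 7.004e-09 J/m


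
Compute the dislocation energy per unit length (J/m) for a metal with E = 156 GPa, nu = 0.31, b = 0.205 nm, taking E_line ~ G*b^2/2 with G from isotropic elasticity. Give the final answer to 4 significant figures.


Step 1: G = E / (2*(1+nu))
G = 156 / (2*(1+0.31)) = 59.542 GPa = 5.9542e+10 Pa
Step 2: E_line = G*b^2/2
b = 0.205 nm = 2.05e-10 m
E_line = 0.5 * 5.9542e+10 * (2.05e-10)^2 = 1.251e-09 J/m


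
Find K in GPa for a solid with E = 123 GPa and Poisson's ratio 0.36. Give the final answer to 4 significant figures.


K = E / (3*(1-2*nu))
K = 123 / (3*(1-2*0.36))
K = 146.4 GPa


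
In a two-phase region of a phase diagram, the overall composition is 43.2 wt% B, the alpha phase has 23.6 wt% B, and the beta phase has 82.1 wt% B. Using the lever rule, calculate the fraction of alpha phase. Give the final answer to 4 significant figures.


f_alpha = (C_beta - C0) / (C_beta - C_alpha)
f_alpha = (82.1 - 43.2) / (82.1 - 23.6)
f_alpha = 0.665


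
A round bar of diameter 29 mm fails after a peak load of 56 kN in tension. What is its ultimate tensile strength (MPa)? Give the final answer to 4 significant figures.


A0 = pi*(d/2)^2 = pi*(29/2)^2 = 660.52 mm^2
UTS = F_max / A0 = 56*1000 / 660.52
UTS = 84.78 MPa


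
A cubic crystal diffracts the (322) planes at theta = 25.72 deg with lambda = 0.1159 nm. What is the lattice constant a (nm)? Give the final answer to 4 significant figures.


d = lambda / (2*sin(theta))
d = 0.1159 / (2*sin(25.72 deg))
d = 0.133533 nm
a = d * sqrt(h^2+k^2+l^2) = 0.133533 * sqrt(17)
a = 0.5506 nm


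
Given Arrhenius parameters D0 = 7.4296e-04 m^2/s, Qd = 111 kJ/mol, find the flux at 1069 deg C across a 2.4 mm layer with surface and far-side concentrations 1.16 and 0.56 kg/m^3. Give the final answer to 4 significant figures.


Step 1: D = D0 * exp(-Qd/(R*T))
T = 1069 + 273.15 = 1342.15 K
D = 7.4296e-04 * exp(-111e3 / (8.314 * 1342.15)) = 3.55501e-08 m^2/s
Step 2: J = D * (C1 - C2) / dx
J = 3.55501e-08 * (1.16 - 0.56) / 2.4e-03
J = 8.888e-06 kg/(m^2*s)
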